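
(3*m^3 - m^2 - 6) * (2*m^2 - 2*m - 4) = 6*m^5 - 8*m^4 - 10*m^3 - 8*m^2 + 12*m + 24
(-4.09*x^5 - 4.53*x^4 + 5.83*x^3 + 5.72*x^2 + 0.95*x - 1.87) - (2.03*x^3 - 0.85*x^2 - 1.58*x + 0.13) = -4.09*x^5 - 4.53*x^4 + 3.8*x^3 + 6.57*x^2 + 2.53*x - 2.0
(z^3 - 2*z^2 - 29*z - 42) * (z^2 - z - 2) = z^5 - 3*z^4 - 29*z^3 - 9*z^2 + 100*z + 84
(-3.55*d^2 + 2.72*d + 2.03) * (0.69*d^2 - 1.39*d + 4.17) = -2.4495*d^4 + 6.8113*d^3 - 17.1836*d^2 + 8.5207*d + 8.4651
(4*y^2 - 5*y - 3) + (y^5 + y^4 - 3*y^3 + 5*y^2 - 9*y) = y^5 + y^4 - 3*y^3 + 9*y^2 - 14*y - 3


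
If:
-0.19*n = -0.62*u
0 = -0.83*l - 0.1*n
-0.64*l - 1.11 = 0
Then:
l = -1.73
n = 14.40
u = 4.41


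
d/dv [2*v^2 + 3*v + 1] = 4*v + 3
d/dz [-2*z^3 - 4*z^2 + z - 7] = -6*z^2 - 8*z + 1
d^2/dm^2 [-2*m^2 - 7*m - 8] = -4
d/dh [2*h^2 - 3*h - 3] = 4*h - 3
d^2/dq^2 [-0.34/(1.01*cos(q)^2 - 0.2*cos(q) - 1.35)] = (-1.387336*(1 - cos(q)^2)^2 + 0.20604*cos(q)^3 - 2.561628*cos(q)^2 - 0.32028*cos(q) + 2.341716)/(-1.01*cos(q)^2 + 0.2*cos(q) + 1.35)^3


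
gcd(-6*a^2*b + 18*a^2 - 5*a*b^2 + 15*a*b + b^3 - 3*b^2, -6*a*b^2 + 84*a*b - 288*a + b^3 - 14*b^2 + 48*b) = 6*a - b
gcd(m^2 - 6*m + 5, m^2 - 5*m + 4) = m - 1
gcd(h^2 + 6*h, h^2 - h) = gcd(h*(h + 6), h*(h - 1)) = h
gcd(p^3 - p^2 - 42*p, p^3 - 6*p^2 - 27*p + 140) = p - 7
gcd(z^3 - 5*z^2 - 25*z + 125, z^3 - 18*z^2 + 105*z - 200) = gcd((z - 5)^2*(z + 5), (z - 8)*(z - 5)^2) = z^2 - 10*z + 25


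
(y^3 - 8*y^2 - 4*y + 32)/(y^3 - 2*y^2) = 1 - 6/y - 16/y^2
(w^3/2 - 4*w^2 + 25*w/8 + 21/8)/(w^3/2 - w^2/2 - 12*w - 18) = (-w^3 + 8*w^2 - 25*w/4 - 21/4)/(-w^3 + w^2 + 24*w + 36)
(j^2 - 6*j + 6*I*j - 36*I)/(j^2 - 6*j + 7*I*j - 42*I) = (j + 6*I)/(j + 7*I)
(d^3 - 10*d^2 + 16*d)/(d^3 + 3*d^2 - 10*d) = (d - 8)/(d + 5)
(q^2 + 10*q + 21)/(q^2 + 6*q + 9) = (q + 7)/(q + 3)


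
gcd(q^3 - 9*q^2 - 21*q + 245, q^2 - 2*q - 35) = q^2 - 2*q - 35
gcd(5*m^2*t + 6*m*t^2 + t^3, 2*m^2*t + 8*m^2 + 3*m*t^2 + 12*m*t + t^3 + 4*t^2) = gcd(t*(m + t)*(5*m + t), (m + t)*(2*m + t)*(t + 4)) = m + t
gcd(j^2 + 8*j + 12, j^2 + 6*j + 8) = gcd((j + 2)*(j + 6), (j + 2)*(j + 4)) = j + 2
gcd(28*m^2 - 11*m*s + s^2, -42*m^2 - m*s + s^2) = -7*m + s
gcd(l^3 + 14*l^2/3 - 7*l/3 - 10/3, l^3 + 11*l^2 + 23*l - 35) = l^2 + 4*l - 5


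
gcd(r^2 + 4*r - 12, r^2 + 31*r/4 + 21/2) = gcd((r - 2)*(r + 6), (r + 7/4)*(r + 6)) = r + 6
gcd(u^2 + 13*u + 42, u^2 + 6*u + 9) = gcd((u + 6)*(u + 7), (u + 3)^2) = 1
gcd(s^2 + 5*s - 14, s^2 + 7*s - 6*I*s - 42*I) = s + 7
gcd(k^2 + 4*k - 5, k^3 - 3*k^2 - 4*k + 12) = 1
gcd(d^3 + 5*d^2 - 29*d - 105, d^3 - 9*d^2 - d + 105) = d^2 - 2*d - 15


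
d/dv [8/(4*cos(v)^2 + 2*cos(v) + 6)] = 4*(4*cos(v) + 1)*sin(v)/(cos(v) + cos(2*v) + 4)^2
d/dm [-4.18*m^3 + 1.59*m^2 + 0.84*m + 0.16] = -12.54*m^2 + 3.18*m + 0.84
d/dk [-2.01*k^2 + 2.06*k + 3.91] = 2.06 - 4.02*k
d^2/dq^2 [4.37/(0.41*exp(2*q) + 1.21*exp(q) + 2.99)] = (4.37*(0.82*exp(q) + 1.21)*(1.64*exp(q) + 2.42)*exp(q) - (7.1668*exp(q) + 5.2877)*(0.41*exp(2*q) + 1.21*exp(q) + 2.99))*exp(q)/(0.41*exp(2*q) + 1.21*exp(q) + 2.99)^3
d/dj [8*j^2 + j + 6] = 16*j + 1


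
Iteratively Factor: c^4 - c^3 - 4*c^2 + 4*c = (c + 2)*(c^3 - 3*c^2 + 2*c) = (c - 1)*(c + 2)*(c^2 - 2*c) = c*(c - 1)*(c + 2)*(c - 2)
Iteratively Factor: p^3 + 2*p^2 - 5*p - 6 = (p + 1)*(p^2 + p - 6) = (p - 2)*(p + 1)*(p + 3)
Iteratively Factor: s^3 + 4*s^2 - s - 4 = (s + 4)*(s^2 - 1) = (s + 1)*(s + 4)*(s - 1)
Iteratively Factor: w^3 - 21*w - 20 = (w + 4)*(w^2 - 4*w - 5) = (w - 5)*(w + 4)*(w + 1)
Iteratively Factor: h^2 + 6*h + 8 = (h + 4)*(h + 2)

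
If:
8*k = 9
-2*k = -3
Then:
No Solution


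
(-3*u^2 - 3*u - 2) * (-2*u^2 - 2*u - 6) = 6*u^4 + 12*u^3 + 28*u^2 + 22*u + 12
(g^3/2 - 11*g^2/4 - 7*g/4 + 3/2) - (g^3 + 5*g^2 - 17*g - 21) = -g^3/2 - 31*g^2/4 + 61*g/4 + 45/2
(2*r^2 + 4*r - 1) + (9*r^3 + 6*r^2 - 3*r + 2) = 9*r^3 + 8*r^2 + r + 1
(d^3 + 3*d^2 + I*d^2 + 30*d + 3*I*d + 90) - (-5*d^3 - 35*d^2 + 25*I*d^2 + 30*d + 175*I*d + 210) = 6*d^3 + 38*d^2 - 24*I*d^2 - 172*I*d - 120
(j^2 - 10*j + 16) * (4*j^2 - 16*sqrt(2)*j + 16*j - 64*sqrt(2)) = 4*j^4 - 24*j^3 - 16*sqrt(2)*j^3 - 96*j^2 + 96*sqrt(2)*j^2 + 256*j + 384*sqrt(2)*j - 1024*sqrt(2)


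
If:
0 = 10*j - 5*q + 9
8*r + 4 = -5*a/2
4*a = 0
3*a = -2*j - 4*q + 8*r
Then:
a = 0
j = -28/25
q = -11/25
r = -1/2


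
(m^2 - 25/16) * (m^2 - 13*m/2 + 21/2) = m^4 - 13*m^3/2 + 143*m^2/16 + 325*m/32 - 525/32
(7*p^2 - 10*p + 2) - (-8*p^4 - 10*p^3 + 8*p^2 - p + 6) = 8*p^4 + 10*p^3 - p^2 - 9*p - 4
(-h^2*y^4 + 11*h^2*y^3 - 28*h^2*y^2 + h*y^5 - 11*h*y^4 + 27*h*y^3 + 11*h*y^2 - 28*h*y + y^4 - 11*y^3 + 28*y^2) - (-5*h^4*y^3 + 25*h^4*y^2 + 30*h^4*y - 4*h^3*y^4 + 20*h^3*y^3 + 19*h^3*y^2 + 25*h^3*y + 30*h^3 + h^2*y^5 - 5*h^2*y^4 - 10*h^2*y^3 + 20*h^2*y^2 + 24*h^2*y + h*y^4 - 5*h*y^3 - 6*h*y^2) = 5*h^4*y^3 - 25*h^4*y^2 - 30*h^4*y + 4*h^3*y^4 - 20*h^3*y^3 - 19*h^3*y^2 - 25*h^3*y - 30*h^3 - h^2*y^5 + 4*h^2*y^4 + 21*h^2*y^3 - 48*h^2*y^2 - 24*h^2*y + h*y^5 - 12*h*y^4 + 32*h*y^3 + 17*h*y^2 - 28*h*y + y^4 - 11*y^3 + 28*y^2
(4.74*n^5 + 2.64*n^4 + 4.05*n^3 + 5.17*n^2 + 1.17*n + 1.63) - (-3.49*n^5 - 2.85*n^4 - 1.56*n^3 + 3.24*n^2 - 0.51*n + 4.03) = 8.23*n^5 + 5.49*n^4 + 5.61*n^3 + 1.93*n^2 + 1.68*n - 2.4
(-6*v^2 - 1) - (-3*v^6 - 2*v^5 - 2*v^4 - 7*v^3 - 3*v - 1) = 3*v^6 + 2*v^5 + 2*v^4 + 7*v^3 - 6*v^2 + 3*v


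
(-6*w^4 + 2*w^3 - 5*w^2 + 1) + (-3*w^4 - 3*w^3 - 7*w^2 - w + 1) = -9*w^4 - w^3 - 12*w^2 - w + 2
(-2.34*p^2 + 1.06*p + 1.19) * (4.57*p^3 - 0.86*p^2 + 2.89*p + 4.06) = -10.6938*p^5 + 6.8566*p^4 - 2.2359*p^3 - 7.4604*p^2 + 7.7427*p + 4.8314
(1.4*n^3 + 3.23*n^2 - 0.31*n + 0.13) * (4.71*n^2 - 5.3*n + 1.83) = 6.594*n^5 + 7.7933*n^4 - 16.0171*n^3 + 8.1662*n^2 - 1.2563*n + 0.2379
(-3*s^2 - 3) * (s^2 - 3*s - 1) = -3*s^4 + 9*s^3 + 9*s + 3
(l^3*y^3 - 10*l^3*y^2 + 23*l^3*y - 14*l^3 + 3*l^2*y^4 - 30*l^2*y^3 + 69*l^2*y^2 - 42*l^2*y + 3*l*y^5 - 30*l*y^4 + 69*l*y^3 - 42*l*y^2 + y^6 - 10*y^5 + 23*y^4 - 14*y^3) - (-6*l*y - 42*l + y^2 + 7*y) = l^3*y^3 - 10*l^3*y^2 + 23*l^3*y - 14*l^3 + 3*l^2*y^4 - 30*l^2*y^3 + 69*l^2*y^2 - 42*l^2*y + 3*l*y^5 - 30*l*y^4 + 69*l*y^3 - 42*l*y^2 + 6*l*y + 42*l + y^6 - 10*y^5 + 23*y^4 - 14*y^3 - y^2 - 7*y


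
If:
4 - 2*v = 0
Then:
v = 2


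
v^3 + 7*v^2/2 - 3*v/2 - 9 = (v - 3/2)*(v + 2)*(v + 3)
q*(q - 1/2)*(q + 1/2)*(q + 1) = q^4 + q^3 - q^2/4 - q/4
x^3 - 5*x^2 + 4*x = x*(x - 4)*(x - 1)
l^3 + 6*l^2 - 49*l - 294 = (l - 7)*(l + 6)*(l + 7)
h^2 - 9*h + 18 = (h - 6)*(h - 3)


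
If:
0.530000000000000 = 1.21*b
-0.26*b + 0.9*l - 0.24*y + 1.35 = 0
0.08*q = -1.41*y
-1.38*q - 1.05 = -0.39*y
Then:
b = 0.44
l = -1.36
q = -0.75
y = 0.04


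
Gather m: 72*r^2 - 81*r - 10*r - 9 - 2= 72*r^2 - 91*r - 11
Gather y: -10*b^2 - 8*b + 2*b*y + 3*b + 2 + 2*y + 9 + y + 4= -10*b^2 - 5*b + y*(2*b + 3) + 15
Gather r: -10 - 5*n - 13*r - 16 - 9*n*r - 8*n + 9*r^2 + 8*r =-13*n + 9*r^2 + r*(-9*n - 5) - 26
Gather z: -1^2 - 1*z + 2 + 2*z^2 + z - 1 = 2*z^2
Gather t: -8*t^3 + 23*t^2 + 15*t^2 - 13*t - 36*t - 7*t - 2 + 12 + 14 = -8*t^3 + 38*t^2 - 56*t + 24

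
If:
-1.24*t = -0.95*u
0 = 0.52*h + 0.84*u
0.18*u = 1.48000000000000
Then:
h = -13.28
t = 6.30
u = 8.22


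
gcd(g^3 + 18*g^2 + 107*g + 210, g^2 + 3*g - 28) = g + 7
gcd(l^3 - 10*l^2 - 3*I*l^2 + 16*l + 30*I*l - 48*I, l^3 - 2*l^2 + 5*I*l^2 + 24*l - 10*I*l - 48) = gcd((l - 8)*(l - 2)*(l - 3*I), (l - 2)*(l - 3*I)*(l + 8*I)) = l^2 + l*(-2 - 3*I) + 6*I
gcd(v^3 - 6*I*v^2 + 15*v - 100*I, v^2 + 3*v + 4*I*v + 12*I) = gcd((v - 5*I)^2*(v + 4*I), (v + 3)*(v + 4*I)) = v + 4*I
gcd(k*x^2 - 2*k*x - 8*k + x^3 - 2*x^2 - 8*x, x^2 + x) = 1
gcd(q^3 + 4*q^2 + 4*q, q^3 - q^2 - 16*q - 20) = q^2 + 4*q + 4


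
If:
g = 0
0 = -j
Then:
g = 0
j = 0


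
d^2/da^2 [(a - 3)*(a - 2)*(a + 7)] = 6*a + 4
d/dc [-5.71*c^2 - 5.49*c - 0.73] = -11.42*c - 5.49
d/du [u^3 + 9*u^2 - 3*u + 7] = 3*u^2 + 18*u - 3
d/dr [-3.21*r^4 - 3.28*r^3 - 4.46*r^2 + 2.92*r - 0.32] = -12.84*r^3 - 9.84*r^2 - 8.92*r + 2.92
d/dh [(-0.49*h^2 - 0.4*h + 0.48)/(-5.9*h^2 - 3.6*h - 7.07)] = (-0.596000000000001*h^2 + 12.5926*h + 4.556)/(34.81*h^4 + 42.48*h^3 + 96.386*h^2 + 50.904*h + 49.9849)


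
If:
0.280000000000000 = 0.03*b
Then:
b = 9.33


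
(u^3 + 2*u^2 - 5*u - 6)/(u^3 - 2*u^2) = 1 + 4/u + 3/u^2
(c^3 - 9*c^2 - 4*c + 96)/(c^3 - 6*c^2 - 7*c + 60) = (c - 8)/(c - 5)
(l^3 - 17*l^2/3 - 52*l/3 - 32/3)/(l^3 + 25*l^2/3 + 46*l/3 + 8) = (l - 8)/(l + 6)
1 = 1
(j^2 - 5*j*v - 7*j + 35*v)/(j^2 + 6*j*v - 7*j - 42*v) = (j - 5*v)/(j + 6*v)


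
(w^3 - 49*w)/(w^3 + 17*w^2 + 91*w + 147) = w*(w - 7)/(w^2 + 10*w + 21)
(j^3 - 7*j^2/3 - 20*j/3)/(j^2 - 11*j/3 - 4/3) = j*(3*j + 5)/(3*j + 1)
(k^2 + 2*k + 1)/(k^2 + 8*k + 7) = (k + 1)/(k + 7)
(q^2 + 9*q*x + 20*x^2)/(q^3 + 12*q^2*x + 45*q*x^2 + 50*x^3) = (q + 4*x)/(q^2 + 7*q*x + 10*x^2)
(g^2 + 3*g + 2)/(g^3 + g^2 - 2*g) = (g + 1)/(g*(g - 1))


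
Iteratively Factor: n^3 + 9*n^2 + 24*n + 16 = (n + 1)*(n^2 + 8*n + 16) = (n + 1)*(n + 4)*(n + 4)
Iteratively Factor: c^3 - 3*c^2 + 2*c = (c - 2)*(c^2 - c) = c*(c - 2)*(c - 1)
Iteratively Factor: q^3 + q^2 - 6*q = (q - 2)*(q^2 + 3*q) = (q - 2)*(q + 3)*(q)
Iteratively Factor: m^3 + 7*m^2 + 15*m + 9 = (m + 3)*(m^2 + 4*m + 3) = (m + 3)^2*(m + 1)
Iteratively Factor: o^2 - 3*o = (o)*(o - 3)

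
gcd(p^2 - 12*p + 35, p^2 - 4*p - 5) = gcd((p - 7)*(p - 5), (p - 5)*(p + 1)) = p - 5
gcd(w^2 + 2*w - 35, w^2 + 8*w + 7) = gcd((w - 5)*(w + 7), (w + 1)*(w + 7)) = w + 7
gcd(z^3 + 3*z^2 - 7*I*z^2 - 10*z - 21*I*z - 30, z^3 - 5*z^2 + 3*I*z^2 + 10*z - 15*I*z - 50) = z - 2*I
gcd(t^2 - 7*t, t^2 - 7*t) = t^2 - 7*t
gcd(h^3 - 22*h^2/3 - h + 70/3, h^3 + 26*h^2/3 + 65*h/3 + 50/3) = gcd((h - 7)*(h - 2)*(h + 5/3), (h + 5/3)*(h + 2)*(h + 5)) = h + 5/3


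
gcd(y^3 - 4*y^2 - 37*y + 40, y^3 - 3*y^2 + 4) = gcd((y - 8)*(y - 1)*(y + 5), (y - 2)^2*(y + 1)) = 1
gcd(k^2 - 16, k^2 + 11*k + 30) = 1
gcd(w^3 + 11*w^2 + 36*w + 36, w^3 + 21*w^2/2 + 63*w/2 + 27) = w^2 + 9*w + 18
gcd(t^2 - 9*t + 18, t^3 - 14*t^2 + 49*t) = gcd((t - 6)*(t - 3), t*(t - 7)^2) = 1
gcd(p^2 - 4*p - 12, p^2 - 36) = p - 6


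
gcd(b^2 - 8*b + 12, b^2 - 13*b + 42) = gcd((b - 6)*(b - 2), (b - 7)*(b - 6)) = b - 6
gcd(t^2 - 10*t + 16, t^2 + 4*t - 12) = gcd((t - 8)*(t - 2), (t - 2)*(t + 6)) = t - 2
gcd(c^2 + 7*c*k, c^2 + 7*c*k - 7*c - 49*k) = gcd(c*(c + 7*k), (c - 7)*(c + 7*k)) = c + 7*k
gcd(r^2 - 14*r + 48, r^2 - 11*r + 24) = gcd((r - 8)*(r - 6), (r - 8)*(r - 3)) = r - 8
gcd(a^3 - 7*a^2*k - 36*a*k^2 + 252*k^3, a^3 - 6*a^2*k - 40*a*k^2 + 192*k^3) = a + 6*k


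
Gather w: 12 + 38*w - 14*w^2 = -14*w^2 + 38*w + 12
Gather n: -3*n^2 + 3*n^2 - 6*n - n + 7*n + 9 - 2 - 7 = 0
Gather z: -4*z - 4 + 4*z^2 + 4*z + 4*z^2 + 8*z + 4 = 8*z^2 + 8*z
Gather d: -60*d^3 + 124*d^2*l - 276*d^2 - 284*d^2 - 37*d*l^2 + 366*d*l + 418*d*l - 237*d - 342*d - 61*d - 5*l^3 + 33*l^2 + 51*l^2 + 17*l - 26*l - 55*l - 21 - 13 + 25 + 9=-60*d^3 + d^2*(124*l - 560) + d*(-37*l^2 + 784*l - 640) - 5*l^3 + 84*l^2 - 64*l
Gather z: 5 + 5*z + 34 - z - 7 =4*z + 32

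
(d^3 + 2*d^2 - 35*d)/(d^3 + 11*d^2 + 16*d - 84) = d*(d - 5)/(d^2 + 4*d - 12)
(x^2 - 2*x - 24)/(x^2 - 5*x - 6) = (x + 4)/(x + 1)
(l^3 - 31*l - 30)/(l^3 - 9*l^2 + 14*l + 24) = (l + 5)/(l - 4)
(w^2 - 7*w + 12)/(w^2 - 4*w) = (w - 3)/w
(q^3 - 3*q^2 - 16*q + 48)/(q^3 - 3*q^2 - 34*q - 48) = (-q^3 + 3*q^2 + 16*q - 48)/(-q^3 + 3*q^2 + 34*q + 48)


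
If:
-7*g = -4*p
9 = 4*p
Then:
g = 9/7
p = 9/4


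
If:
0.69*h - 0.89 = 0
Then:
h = 1.29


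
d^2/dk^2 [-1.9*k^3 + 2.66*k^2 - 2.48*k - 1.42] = 5.32 - 11.4*k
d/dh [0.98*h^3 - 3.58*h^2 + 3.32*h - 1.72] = 2.94*h^2 - 7.16*h + 3.32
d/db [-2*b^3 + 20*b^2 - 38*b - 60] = -6*b^2 + 40*b - 38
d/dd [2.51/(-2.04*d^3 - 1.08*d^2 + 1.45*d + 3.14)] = (15.3612*d^2 + 5.4216*d - 3.6395)/(2.04*d^3 + 1.08*d^2 - 1.45*d - 3.14)^2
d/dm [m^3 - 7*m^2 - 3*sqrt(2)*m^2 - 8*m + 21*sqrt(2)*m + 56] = 3*m^2 - 14*m - 6*sqrt(2)*m - 8 + 21*sqrt(2)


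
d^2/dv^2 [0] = 0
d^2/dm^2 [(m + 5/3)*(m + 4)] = 2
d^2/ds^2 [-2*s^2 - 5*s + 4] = -4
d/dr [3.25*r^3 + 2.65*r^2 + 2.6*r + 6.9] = 9.75*r^2 + 5.3*r + 2.6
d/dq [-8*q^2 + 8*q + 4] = 8 - 16*q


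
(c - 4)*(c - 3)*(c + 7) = c^3 - 37*c + 84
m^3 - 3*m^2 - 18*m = m*(m - 6)*(m + 3)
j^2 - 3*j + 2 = (j - 2)*(j - 1)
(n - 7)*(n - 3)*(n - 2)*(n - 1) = n^4 - 13*n^3 + 53*n^2 - 83*n + 42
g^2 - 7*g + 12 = (g - 4)*(g - 3)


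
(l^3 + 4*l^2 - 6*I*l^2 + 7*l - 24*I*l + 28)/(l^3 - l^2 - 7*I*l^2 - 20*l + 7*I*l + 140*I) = (l + I)/(l - 5)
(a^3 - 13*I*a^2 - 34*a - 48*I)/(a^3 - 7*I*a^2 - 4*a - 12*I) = (a - 8*I)/(a - 2*I)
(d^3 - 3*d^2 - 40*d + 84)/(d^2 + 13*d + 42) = (d^2 - 9*d + 14)/(d + 7)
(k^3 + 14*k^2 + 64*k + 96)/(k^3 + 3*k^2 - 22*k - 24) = (k^2 + 8*k + 16)/(k^2 - 3*k - 4)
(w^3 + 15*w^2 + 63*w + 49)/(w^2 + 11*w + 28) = (w^2 + 8*w + 7)/(w + 4)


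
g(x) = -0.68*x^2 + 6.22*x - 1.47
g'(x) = 6.22 - 1.36*x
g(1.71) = 7.18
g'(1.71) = 3.89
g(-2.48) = -21.08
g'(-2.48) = 9.59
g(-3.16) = -27.92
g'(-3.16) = 10.52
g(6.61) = 9.93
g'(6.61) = -2.77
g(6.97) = 8.85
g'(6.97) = -3.26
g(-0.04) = -1.72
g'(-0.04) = 6.27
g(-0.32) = -3.53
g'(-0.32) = 6.66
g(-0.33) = -3.60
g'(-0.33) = 6.67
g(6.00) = 11.37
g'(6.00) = -1.94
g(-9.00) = -112.53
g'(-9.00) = 18.46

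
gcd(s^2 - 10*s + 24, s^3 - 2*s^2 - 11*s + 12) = s - 4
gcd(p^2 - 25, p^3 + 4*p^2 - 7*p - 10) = p + 5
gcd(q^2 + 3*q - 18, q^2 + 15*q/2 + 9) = q + 6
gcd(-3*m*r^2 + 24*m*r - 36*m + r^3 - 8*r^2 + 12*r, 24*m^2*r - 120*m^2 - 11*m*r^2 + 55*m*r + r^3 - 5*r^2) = -3*m + r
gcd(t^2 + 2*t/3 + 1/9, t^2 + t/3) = t + 1/3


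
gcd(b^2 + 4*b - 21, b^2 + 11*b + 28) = b + 7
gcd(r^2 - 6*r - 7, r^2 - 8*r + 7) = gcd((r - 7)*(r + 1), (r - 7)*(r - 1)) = r - 7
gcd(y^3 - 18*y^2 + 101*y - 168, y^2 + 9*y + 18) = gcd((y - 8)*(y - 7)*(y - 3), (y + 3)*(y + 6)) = 1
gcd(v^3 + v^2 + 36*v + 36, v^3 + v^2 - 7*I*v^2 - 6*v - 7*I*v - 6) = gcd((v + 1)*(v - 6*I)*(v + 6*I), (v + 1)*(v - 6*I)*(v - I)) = v^2 + v*(1 - 6*I) - 6*I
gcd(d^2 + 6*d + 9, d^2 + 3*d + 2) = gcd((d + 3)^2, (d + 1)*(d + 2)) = 1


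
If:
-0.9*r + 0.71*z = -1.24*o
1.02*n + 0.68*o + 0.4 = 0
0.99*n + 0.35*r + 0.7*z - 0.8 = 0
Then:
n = 4.06372549019608 - 3.66041666666667*z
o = 5.490625*z - 6.68382352941176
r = 8.35375*z - 9.20882352941176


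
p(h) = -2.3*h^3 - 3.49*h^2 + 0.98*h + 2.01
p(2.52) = -54.49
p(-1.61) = 0.98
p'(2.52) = -60.43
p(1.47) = -11.40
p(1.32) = -8.07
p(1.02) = -3.06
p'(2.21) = -48.15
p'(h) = -6.9*h^2 - 6.98*h + 0.98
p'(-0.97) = 1.26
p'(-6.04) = -208.58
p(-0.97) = -0.13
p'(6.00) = -289.30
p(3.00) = -88.56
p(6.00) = -614.55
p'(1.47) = -24.19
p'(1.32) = -20.26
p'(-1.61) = -5.67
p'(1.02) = -13.32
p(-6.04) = 375.57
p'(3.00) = -82.06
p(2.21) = -37.70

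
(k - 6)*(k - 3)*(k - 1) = k^3 - 10*k^2 + 27*k - 18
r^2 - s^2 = (r - s)*(r + s)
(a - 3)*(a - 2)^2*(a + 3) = a^4 - 4*a^3 - 5*a^2 + 36*a - 36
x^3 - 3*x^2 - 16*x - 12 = (x - 6)*(x + 1)*(x + 2)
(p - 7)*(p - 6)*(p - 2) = p^3 - 15*p^2 + 68*p - 84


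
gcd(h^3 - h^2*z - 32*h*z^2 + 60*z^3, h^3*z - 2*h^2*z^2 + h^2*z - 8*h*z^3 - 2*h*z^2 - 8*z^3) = 1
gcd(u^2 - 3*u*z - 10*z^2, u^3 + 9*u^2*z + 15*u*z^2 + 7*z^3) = 1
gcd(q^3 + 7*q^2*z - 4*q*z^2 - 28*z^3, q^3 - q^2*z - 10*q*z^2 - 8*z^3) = q + 2*z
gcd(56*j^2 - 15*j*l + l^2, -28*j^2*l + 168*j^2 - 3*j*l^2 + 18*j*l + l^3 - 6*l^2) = 7*j - l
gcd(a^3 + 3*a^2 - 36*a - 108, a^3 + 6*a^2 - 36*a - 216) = a^2 - 36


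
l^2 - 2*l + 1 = (l - 1)^2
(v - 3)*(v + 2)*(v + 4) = v^3 + 3*v^2 - 10*v - 24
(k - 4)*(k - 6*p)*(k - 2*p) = k^3 - 8*k^2*p - 4*k^2 + 12*k*p^2 + 32*k*p - 48*p^2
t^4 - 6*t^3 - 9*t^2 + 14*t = t*(t - 7)*(t - 1)*(t + 2)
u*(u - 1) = u^2 - u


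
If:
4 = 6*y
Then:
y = 2/3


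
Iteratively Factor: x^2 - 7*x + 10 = (x - 5)*(x - 2)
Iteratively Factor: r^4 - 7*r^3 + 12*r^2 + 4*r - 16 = (r - 4)*(r^3 - 3*r^2 + 4) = (r - 4)*(r - 2)*(r^2 - r - 2) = (r - 4)*(r - 2)^2*(r + 1)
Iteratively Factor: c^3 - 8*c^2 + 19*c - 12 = (c - 4)*(c^2 - 4*c + 3) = (c - 4)*(c - 1)*(c - 3)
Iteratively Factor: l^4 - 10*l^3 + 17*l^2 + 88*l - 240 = (l - 4)*(l^3 - 6*l^2 - 7*l + 60) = (l - 5)*(l - 4)*(l^2 - l - 12) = (l - 5)*(l - 4)^2*(l + 3)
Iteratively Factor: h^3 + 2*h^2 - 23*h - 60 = (h + 4)*(h^2 - 2*h - 15) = (h + 3)*(h + 4)*(h - 5)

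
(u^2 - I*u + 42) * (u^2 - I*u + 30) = u^4 - 2*I*u^3 + 71*u^2 - 72*I*u + 1260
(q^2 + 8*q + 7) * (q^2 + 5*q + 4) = q^4 + 13*q^3 + 51*q^2 + 67*q + 28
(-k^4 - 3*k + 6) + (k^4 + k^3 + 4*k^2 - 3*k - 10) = k^3 + 4*k^2 - 6*k - 4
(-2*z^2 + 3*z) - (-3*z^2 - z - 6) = z^2 + 4*z + 6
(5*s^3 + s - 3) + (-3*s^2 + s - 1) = 5*s^3 - 3*s^2 + 2*s - 4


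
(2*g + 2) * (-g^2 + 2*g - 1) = -2*g^3 + 2*g^2 + 2*g - 2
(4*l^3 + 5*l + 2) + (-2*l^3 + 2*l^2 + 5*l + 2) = 2*l^3 + 2*l^2 + 10*l + 4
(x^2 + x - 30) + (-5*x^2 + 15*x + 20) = -4*x^2 + 16*x - 10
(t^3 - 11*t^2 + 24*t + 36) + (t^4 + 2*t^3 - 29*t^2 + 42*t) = t^4 + 3*t^3 - 40*t^2 + 66*t + 36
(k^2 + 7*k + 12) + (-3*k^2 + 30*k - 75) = -2*k^2 + 37*k - 63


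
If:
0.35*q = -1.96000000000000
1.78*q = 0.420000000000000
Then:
No Solution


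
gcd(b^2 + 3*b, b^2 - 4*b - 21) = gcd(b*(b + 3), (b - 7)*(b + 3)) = b + 3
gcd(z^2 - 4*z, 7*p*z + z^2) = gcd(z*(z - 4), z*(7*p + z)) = z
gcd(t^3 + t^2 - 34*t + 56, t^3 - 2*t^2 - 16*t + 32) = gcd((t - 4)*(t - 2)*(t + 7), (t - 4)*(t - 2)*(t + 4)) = t^2 - 6*t + 8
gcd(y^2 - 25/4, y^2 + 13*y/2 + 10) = y + 5/2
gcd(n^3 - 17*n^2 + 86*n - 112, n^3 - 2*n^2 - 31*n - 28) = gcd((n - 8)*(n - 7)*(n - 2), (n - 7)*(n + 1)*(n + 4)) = n - 7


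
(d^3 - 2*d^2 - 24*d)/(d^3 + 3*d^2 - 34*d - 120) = d/(d + 5)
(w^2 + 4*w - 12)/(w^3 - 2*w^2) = (w + 6)/w^2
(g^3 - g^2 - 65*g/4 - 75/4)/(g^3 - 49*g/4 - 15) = (g - 5)/(g - 4)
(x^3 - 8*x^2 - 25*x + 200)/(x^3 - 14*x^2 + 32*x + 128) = (x^2 - 25)/(x^2 - 6*x - 16)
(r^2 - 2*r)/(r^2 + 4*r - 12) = r/(r + 6)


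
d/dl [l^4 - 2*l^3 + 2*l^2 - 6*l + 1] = 4*l^3 - 6*l^2 + 4*l - 6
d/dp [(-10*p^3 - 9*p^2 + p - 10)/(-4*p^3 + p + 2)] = 3*(-12*p^4 - 4*p^3 - 63*p^2 - 12*p + 4)/(16*p^6 - 8*p^4 - 16*p^3 + p^2 + 4*p + 4)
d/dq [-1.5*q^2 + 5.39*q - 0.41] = 5.39 - 3.0*q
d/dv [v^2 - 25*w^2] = 2*v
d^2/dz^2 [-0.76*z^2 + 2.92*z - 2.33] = -1.52000000000000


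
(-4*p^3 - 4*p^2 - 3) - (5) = -4*p^3 - 4*p^2 - 8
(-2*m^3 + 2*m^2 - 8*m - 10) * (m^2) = -2*m^5 + 2*m^4 - 8*m^3 - 10*m^2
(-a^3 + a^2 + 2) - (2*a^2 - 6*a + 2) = -a^3 - a^2 + 6*a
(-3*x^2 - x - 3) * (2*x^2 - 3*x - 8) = -6*x^4 + 7*x^3 + 21*x^2 + 17*x + 24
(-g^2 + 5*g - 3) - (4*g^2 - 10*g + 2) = -5*g^2 + 15*g - 5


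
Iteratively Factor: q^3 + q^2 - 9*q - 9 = (q + 3)*(q^2 - 2*q - 3) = (q - 3)*(q + 3)*(q + 1)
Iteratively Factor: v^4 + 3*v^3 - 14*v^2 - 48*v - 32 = (v + 2)*(v^3 + v^2 - 16*v - 16) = (v + 2)*(v + 4)*(v^2 - 3*v - 4) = (v - 4)*(v + 2)*(v + 4)*(v + 1)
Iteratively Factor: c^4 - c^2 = (c - 1)*(c^3 + c^2) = c*(c - 1)*(c^2 + c) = c*(c - 1)*(c + 1)*(c)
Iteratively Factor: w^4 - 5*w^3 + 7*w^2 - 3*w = (w - 1)*(w^3 - 4*w^2 + 3*w) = (w - 3)*(w - 1)*(w^2 - w) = w*(w - 3)*(w - 1)*(w - 1)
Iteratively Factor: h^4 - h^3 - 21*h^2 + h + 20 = (h + 4)*(h^3 - 5*h^2 - h + 5) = (h - 5)*(h + 4)*(h^2 - 1) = (h - 5)*(h - 1)*(h + 4)*(h + 1)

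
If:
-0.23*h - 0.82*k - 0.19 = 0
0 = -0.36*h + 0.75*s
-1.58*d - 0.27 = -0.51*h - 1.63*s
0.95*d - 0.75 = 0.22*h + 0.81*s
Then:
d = 4.26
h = 5.42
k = -1.75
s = 2.60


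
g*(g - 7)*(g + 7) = g^3 - 49*g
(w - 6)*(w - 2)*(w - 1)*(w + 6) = w^4 - 3*w^3 - 34*w^2 + 108*w - 72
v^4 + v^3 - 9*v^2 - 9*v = v*(v - 3)*(v + 1)*(v + 3)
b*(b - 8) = b^2 - 8*b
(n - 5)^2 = n^2 - 10*n + 25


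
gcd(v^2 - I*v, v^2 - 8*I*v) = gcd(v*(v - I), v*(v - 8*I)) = v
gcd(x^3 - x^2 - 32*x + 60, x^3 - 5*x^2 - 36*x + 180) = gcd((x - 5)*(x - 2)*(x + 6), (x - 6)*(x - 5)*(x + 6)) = x^2 + x - 30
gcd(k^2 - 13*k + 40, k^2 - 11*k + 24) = k - 8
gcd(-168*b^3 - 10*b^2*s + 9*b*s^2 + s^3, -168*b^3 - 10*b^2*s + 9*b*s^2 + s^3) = -168*b^3 - 10*b^2*s + 9*b*s^2 + s^3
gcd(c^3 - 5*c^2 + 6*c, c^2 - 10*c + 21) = c - 3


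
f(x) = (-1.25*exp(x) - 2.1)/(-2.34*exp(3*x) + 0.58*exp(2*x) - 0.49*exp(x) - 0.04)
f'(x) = (-1.25*exp(x) - 2.1)*(7.02*exp(3*x) - 1.16*exp(2*x) + 0.49*exp(x))/(-2.34*exp(3*x) + 0.58*exp(2*x) - 0.49*exp(x) - 0.04)^2 - 1.25*exp(x)/(-2.34*exp(3*x) + 0.58*exp(2*x) - 0.49*exp(x) - 0.04) = (-5.85*exp(3*x) - 14.017*exp(2*x) + 2.436*exp(x) - 0.979)*exp(x)/(5.4756*exp(6*x) - 2.7144*exp(5*x) + 2.6296*exp(4*x) - 0.3812*exp(3*x) + 0.1937*exp(2*x) + 0.0392*exp(x) + 0.0016)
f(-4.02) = 43.65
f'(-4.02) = -7.14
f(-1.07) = 10.79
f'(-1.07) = -12.68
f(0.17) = 0.97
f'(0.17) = -2.38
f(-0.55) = 4.87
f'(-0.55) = -9.23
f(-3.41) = 38.48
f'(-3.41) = -9.75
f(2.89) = 0.00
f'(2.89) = -0.00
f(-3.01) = 34.30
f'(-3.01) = -11.09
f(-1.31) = 13.85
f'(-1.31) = -12.70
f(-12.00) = 52.50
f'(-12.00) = 0.00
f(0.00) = 1.46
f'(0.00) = -3.51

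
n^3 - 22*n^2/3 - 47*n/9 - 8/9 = (n - 8)*(n + 1/3)^2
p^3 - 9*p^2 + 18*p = p*(p - 6)*(p - 3)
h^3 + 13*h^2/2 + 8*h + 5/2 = (h + 1/2)*(h + 1)*(h + 5)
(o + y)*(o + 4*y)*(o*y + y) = o^3*y + 5*o^2*y^2 + o^2*y + 4*o*y^3 + 5*o*y^2 + 4*y^3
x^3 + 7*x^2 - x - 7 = (x - 1)*(x + 1)*(x + 7)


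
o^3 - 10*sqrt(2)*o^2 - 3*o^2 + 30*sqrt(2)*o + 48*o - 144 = (o - 3)*(o - 6*sqrt(2))*(o - 4*sqrt(2))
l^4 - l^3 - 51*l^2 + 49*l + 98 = (l - 7)*(l - 2)*(l + 1)*(l + 7)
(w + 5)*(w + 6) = w^2 + 11*w + 30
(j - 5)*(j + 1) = j^2 - 4*j - 5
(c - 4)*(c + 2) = c^2 - 2*c - 8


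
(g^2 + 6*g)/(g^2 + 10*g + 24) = g/(g + 4)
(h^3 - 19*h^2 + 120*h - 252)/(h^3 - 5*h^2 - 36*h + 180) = (h^2 - 13*h + 42)/(h^2 + h - 30)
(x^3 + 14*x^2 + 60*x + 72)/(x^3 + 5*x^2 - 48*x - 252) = (x + 2)/(x - 7)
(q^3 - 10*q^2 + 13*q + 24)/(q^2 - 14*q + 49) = (q^3 - 10*q^2 + 13*q + 24)/(q^2 - 14*q + 49)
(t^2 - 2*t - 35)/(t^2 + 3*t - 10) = (t - 7)/(t - 2)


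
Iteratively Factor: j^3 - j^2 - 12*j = (j)*(j^2 - j - 12) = j*(j - 4)*(j + 3)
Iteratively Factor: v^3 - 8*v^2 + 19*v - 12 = (v - 1)*(v^2 - 7*v + 12) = (v - 3)*(v - 1)*(v - 4)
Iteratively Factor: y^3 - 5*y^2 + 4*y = (y - 1)*(y^2 - 4*y) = y*(y - 1)*(y - 4)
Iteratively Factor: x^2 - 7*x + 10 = (x - 5)*(x - 2)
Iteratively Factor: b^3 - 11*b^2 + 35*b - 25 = (b - 5)*(b^2 - 6*b + 5) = (b - 5)*(b - 1)*(b - 5)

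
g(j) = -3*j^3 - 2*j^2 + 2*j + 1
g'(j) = -9*j^2 - 4*j + 2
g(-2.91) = 52.17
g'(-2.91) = -62.57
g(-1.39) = 2.41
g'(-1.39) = -9.83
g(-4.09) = 164.62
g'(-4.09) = -132.19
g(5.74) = -620.77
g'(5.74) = -317.49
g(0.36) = 1.32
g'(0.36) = -0.61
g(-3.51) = 99.07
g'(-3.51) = -94.84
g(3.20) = -111.38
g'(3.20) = -102.96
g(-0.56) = -0.22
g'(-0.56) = 1.42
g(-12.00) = 4873.00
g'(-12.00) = -1246.00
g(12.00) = -5447.00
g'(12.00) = -1342.00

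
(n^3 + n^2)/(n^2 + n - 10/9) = 9*n^2*(n + 1)/(9*n^2 + 9*n - 10)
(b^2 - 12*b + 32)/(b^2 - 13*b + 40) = (b - 4)/(b - 5)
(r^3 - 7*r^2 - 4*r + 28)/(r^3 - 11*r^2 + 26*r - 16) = (r^2 - 5*r - 14)/(r^2 - 9*r + 8)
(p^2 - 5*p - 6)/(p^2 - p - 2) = (p - 6)/(p - 2)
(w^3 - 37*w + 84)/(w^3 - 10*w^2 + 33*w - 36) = (w + 7)/(w - 3)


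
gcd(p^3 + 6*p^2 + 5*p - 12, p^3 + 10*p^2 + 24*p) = p + 4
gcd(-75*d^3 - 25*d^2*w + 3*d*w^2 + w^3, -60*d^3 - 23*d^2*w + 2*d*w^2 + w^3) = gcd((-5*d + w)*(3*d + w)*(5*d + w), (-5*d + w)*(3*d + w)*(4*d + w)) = -15*d^2 - 2*d*w + w^2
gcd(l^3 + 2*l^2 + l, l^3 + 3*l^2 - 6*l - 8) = l + 1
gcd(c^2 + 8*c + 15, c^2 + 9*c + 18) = c + 3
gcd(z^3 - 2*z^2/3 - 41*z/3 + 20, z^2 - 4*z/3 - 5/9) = z - 5/3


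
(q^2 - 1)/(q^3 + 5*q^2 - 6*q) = (q + 1)/(q*(q + 6))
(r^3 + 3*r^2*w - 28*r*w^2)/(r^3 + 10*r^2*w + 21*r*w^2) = (r - 4*w)/(r + 3*w)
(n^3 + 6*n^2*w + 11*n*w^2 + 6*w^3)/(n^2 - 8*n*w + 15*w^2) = (n^3 + 6*n^2*w + 11*n*w^2 + 6*w^3)/(n^2 - 8*n*w + 15*w^2)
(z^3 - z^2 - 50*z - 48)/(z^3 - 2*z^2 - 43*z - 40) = (z + 6)/(z + 5)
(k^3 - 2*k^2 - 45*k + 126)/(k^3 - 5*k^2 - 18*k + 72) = (k + 7)/(k + 4)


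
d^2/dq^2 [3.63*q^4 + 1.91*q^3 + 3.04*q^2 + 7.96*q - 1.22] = 43.56*q^2 + 11.46*q + 6.08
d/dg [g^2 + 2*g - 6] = 2*g + 2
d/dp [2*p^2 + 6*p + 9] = 4*p + 6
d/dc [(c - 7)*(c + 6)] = 2*c - 1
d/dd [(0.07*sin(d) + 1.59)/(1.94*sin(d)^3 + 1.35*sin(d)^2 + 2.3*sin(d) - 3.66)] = (-4.4967*sin(d) + 0.0679*sin(3*d) + 4.67415*cos(2*d) - 8.58735)*cos(d)/(1.94*sin(d)^3 + 1.35*sin(d)^2 + 2.3*sin(d) - 3.66)^2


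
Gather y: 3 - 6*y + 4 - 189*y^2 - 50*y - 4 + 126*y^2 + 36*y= -63*y^2 - 20*y + 3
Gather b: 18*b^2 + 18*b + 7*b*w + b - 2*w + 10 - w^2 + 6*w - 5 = 18*b^2 + b*(7*w + 19) - w^2 + 4*w + 5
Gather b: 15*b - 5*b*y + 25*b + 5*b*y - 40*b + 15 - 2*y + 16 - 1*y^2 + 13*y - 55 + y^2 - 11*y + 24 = 0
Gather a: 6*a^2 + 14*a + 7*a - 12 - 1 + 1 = 6*a^2 + 21*a - 12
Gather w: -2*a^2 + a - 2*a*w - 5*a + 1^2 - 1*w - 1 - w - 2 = -2*a^2 - 4*a + w*(-2*a - 2) - 2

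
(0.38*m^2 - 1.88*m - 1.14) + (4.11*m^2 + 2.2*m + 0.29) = 4.49*m^2 + 0.32*m - 0.85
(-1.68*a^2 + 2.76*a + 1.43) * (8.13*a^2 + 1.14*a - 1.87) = -13.6584*a^4 + 20.5236*a^3 + 17.9139*a^2 - 3.531*a - 2.6741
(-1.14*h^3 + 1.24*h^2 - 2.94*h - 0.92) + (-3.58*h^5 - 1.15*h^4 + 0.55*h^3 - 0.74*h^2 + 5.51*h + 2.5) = -3.58*h^5 - 1.15*h^4 - 0.59*h^3 + 0.5*h^2 + 2.57*h + 1.58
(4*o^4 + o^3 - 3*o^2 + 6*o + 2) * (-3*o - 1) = -12*o^5 - 7*o^4 + 8*o^3 - 15*o^2 - 12*o - 2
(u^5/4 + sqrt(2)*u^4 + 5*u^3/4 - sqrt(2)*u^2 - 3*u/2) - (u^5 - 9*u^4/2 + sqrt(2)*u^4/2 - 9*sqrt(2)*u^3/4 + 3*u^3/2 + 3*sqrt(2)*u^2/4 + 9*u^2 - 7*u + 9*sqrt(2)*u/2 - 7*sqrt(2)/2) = -3*u^5/4 + sqrt(2)*u^4/2 + 9*u^4/2 - u^3/4 + 9*sqrt(2)*u^3/4 - 9*u^2 - 7*sqrt(2)*u^2/4 - 9*sqrt(2)*u/2 + 11*u/2 + 7*sqrt(2)/2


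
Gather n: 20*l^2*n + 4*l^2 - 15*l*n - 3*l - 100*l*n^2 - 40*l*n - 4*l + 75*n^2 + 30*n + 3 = 4*l^2 - 7*l + n^2*(75 - 100*l) + n*(20*l^2 - 55*l + 30) + 3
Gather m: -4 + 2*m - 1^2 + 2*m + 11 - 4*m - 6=0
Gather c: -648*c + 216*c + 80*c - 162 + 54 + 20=-352*c - 88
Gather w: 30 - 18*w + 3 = 33 - 18*w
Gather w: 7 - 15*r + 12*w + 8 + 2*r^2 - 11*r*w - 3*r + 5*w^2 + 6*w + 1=2*r^2 - 18*r + 5*w^2 + w*(18 - 11*r) + 16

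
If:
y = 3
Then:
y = 3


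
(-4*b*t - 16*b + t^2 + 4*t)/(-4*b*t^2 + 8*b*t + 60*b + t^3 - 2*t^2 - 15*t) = (t + 4)/(t^2 - 2*t - 15)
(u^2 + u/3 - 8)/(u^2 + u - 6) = (u - 8/3)/(u - 2)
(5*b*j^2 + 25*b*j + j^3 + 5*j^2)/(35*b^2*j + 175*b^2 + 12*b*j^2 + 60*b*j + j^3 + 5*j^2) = j/(7*b + j)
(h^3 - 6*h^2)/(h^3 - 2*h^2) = (h - 6)/(h - 2)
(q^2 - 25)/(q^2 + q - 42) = (q^2 - 25)/(q^2 + q - 42)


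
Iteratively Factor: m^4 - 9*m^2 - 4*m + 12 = (m + 2)*(m^3 - 2*m^2 - 5*m + 6) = (m - 3)*(m + 2)*(m^2 + m - 2) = (m - 3)*(m - 1)*(m + 2)*(m + 2)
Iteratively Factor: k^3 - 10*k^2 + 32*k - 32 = (k - 4)*(k^2 - 6*k + 8) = (k - 4)*(k - 2)*(k - 4)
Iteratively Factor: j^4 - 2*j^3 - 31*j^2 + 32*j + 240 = (j + 3)*(j^3 - 5*j^2 - 16*j + 80) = (j - 4)*(j + 3)*(j^2 - j - 20) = (j - 5)*(j - 4)*(j + 3)*(j + 4)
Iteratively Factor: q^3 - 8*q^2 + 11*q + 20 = (q - 4)*(q^2 - 4*q - 5) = (q - 4)*(q + 1)*(q - 5)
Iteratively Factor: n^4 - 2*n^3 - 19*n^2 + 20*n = (n - 1)*(n^3 - n^2 - 20*n) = n*(n - 1)*(n^2 - n - 20) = n*(n - 5)*(n - 1)*(n + 4)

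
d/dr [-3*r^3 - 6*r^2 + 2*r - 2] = -9*r^2 - 12*r + 2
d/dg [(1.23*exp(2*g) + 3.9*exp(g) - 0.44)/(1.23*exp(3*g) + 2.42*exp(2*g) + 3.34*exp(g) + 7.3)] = (-1.5129*exp(4*g) - 9.594*exp(3*g) - 3.7062*exp(2*g) + 20.0876*exp(g) + 29.9396)*exp(g)/(1.5129*exp(6*g) + 5.9532*exp(5*g) + 14.0728*exp(4*g) + 34.1236*exp(3*g) + 46.4876*exp(2*g) + 48.764*exp(g) + 53.29)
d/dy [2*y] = 2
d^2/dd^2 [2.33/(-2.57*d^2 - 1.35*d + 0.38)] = (30.778834*d^2 + 16.16787*d - 2.33*(5.14*d + 1.35)*(10.28*d + 2.7) - 4.550956)/(2.57*d^2 + 1.35*d - 0.38)^3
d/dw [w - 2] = 1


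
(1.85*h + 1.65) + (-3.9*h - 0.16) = 1.49 - 2.05*h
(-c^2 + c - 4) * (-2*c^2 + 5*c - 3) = 2*c^4 - 7*c^3 + 16*c^2 - 23*c + 12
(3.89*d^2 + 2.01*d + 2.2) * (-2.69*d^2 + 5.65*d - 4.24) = -10.4641*d^4 + 16.5716*d^3 - 11.0551*d^2 + 3.9076*d - 9.328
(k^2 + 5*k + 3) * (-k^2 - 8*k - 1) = -k^4 - 13*k^3 - 44*k^2 - 29*k - 3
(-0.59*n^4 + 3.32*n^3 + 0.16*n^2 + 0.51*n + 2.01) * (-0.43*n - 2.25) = 0.2537*n^5 - 0.1001*n^4 - 7.5388*n^3 - 0.5793*n^2 - 2.0118*n - 4.5225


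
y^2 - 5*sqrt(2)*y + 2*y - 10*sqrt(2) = (y + 2)*(y - 5*sqrt(2))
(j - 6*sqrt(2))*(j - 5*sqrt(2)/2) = j^2 - 17*sqrt(2)*j/2 + 30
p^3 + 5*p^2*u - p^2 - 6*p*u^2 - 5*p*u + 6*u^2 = (p - 1)*(p - u)*(p + 6*u)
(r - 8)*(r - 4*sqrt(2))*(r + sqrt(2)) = r^3 - 8*r^2 - 3*sqrt(2)*r^2 - 8*r + 24*sqrt(2)*r + 64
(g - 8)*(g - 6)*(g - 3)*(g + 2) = g^4 - 15*g^3 + 56*g^2 + 36*g - 288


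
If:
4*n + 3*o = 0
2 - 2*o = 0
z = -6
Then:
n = -3/4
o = 1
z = -6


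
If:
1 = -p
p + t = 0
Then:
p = -1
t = 1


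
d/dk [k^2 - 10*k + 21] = 2*k - 10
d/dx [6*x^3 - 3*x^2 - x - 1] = 18*x^2 - 6*x - 1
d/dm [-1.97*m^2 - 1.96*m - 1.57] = -3.94*m - 1.96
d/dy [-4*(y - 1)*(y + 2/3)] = 4/3 - 8*y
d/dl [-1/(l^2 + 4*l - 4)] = 2*(l + 2)/(l^2 + 4*l - 4)^2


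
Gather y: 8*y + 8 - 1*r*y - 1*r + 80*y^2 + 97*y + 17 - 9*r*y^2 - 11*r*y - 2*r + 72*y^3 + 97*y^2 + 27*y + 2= -3*r + 72*y^3 + y^2*(177 - 9*r) + y*(132 - 12*r) + 27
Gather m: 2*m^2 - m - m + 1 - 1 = 2*m^2 - 2*m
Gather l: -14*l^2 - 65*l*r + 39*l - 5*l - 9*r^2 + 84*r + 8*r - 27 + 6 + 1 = -14*l^2 + l*(34 - 65*r) - 9*r^2 + 92*r - 20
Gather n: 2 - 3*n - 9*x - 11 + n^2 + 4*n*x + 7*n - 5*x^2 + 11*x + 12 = n^2 + n*(4*x + 4) - 5*x^2 + 2*x + 3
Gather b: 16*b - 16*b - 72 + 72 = 0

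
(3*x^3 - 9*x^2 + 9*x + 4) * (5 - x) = -3*x^4 + 24*x^3 - 54*x^2 + 41*x + 20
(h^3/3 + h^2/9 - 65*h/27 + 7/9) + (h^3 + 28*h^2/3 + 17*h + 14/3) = 4*h^3/3 + 85*h^2/9 + 394*h/27 + 49/9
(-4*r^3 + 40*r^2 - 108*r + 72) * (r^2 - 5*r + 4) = -4*r^5 + 60*r^4 - 324*r^3 + 772*r^2 - 792*r + 288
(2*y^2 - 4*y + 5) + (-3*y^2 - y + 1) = -y^2 - 5*y + 6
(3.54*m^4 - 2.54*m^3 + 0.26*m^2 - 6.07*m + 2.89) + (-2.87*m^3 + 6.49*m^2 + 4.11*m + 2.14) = 3.54*m^4 - 5.41*m^3 + 6.75*m^2 - 1.96*m + 5.03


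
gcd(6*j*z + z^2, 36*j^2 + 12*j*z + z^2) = 6*j + z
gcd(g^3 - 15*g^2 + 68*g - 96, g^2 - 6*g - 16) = g - 8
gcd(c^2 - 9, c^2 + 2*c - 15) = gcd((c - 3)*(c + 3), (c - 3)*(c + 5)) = c - 3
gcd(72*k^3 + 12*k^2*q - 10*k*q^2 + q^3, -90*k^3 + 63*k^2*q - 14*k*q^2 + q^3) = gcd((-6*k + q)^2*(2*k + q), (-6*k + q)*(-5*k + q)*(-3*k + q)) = -6*k + q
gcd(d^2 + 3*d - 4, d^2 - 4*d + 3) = d - 1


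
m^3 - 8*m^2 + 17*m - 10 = (m - 5)*(m - 2)*(m - 1)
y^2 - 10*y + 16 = (y - 8)*(y - 2)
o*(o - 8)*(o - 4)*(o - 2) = o^4 - 14*o^3 + 56*o^2 - 64*o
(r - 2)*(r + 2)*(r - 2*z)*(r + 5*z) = r^4 + 3*r^3*z - 10*r^2*z^2 - 4*r^2 - 12*r*z + 40*z^2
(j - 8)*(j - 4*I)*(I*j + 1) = I*j^3 + 5*j^2 - 8*I*j^2 - 40*j - 4*I*j + 32*I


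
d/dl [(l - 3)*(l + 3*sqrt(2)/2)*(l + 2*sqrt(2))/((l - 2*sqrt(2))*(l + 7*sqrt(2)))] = (l^4 + 10*sqrt(2)*l^3 - 55*l^2 - 9*sqrt(2)*l^2/2 - 196*sqrt(2)*l + 204*l - 168 + 384*sqrt(2))/(l^4 + 10*sqrt(2)*l^3 - 6*l^2 - 280*sqrt(2)*l + 784)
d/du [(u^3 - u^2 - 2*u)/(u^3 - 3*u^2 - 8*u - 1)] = (-2*u^4 - 12*u^3 - u^2 + 2*u + 2)/(u^6 - 6*u^5 - 7*u^4 + 46*u^3 + 70*u^2 + 16*u + 1)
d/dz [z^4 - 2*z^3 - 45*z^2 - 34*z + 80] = 4*z^3 - 6*z^2 - 90*z - 34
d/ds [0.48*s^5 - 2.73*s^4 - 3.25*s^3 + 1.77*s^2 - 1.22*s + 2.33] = 2.4*s^4 - 10.92*s^3 - 9.75*s^2 + 3.54*s - 1.22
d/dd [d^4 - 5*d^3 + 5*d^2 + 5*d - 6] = 4*d^3 - 15*d^2 + 10*d + 5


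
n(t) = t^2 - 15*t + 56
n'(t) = 2*t - 15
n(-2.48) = 99.35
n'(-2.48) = -19.96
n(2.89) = 21.00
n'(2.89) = -9.22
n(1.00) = 42.00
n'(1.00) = -13.00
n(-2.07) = 91.33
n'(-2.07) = -19.14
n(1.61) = 34.44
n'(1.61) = -11.78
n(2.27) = 27.10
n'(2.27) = -10.46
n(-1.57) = 82.01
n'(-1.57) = -18.14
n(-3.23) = 114.88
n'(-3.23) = -21.46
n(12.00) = 20.00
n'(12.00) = 9.00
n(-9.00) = 272.00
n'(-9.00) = -33.00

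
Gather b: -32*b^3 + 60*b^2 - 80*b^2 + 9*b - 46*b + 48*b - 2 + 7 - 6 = -32*b^3 - 20*b^2 + 11*b - 1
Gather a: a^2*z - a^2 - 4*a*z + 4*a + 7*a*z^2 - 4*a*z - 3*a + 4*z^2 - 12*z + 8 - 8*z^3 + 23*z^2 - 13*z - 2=a^2*(z - 1) + a*(7*z^2 - 8*z + 1) - 8*z^3 + 27*z^2 - 25*z + 6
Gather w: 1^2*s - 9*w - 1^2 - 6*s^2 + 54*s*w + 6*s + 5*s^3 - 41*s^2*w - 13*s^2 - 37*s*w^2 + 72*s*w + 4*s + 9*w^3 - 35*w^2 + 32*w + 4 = 5*s^3 - 19*s^2 + 11*s + 9*w^3 + w^2*(-37*s - 35) + w*(-41*s^2 + 126*s + 23) + 3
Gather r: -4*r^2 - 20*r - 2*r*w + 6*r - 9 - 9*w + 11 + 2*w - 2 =-4*r^2 + r*(-2*w - 14) - 7*w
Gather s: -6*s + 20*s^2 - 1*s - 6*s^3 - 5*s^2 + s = -6*s^3 + 15*s^2 - 6*s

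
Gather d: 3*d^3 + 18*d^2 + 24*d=3*d^3 + 18*d^2 + 24*d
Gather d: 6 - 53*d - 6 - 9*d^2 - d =-9*d^2 - 54*d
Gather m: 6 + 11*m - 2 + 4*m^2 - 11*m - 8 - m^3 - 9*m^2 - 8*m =-m^3 - 5*m^2 - 8*m - 4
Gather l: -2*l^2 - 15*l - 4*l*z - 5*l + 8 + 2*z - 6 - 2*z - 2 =-2*l^2 + l*(-4*z - 20)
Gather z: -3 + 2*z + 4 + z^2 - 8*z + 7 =z^2 - 6*z + 8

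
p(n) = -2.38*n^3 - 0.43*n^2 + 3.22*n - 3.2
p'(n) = -7.14*n^2 - 0.86*n + 3.22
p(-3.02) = 48.71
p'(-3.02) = -59.30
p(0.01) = -3.17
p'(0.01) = 3.21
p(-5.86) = 442.09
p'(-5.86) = -236.93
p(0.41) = -2.12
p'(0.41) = 1.67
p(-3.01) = 48.12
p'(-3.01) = -58.88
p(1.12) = -3.48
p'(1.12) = -6.70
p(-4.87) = 245.81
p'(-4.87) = -161.93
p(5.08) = -309.95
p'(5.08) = -185.41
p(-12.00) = 4008.88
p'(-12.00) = -1014.62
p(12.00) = -4139.12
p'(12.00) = -1035.26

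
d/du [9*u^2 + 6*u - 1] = 18*u + 6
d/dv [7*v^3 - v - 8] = 21*v^2 - 1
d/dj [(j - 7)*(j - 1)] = 2*j - 8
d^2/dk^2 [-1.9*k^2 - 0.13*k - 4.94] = -3.80000000000000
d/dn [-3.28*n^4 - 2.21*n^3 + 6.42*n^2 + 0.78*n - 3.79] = -13.12*n^3 - 6.63*n^2 + 12.84*n + 0.78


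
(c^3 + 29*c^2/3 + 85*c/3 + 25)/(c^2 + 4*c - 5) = (c^2 + 14*c/3 + 5)/(c - 1)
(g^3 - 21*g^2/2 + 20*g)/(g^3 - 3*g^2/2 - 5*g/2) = (g - 8)/(g + 1)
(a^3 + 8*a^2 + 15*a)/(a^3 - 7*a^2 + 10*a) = (a^2 + 8*a + 15)/(a^2 - 7*a + 10)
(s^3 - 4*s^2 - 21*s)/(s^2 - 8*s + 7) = s*(s + 3)/(s - 1)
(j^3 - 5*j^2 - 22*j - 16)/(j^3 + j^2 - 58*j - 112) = (j + 1)/(j + 7)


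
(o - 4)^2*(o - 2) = o^3 - 10*o^2 + 32*o - 32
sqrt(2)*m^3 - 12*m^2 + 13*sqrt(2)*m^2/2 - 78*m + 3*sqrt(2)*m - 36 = (m + 6)*(m - 6*sqrt(2))*(sqrt(2)*m + sqrt(2)/2)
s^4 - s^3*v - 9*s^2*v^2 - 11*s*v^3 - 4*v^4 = (s - 4*v)*(s + v)^3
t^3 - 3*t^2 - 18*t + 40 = (t - 5)*(t - 2)*(t + 4)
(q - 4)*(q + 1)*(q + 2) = q^3 - q^2 - 10*q - 8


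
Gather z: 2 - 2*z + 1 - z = 3 - 3*z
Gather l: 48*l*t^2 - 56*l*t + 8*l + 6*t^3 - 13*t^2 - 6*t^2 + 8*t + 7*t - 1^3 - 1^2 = l*(48*t^2 - 56*t + 8) + 6*t^3 - 19*t^2 + 15*t - 2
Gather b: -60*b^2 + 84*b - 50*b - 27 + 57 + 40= -60*b^2 + 34*b + 70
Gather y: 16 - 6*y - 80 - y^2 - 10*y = -y^2 - 16*y - 64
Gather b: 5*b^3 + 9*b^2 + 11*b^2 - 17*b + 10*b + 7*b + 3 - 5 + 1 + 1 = 5*b^3 + 20*b^2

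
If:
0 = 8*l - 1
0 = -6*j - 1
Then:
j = -1/6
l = 1/8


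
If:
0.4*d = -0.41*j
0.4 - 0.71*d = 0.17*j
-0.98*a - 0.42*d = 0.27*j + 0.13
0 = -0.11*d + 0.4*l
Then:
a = -0.25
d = 0.74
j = -0.72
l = 0.20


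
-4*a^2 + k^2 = (-2*a + k)*(2*a + k)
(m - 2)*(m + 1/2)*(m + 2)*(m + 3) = m^4 + 7*m^3/2 - 5*m^2/2 - 14*m - 6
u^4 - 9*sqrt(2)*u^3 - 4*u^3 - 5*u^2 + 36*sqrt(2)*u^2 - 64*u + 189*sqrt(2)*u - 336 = (u - 7)*(u + 3)*(u - 8*sqrt(2))*(u - sqrt(2))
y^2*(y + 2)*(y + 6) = y^4 + 8*y^3 + 12*y^2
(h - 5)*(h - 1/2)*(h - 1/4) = h^3 - 23*h^2/4 + 31*h/8 - 5/8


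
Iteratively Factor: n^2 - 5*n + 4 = (n - 1)*(n - 4)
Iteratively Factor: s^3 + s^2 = (s)*(s^2 + s) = s*(s + 1)*(s)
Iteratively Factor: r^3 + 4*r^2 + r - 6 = (r + 2)*(r^2 + 2*r - 3) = (r + 2)*(r + 3)*(r - 1)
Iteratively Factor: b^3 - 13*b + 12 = (b - 3)*(b^2 + 3*b - 4) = (b - 3)*(b - 1)*(b + 4)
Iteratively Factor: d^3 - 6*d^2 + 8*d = (d - 4)*(d^2 - 2*d) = (d - 4)*(d - 2)*(d)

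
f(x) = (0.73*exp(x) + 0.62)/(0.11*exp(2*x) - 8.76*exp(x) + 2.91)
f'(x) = (0.73*exp(x) + 0.62)*(-0.22*exp(2*x) + 8.76*exp(x))/(0.11*exp(2*x) - 8.76*exp(x) + 2.91)^2 + 0.73*exp(x)/(0.11*exp(2*x) - 8.76*exp(x) + 2.91)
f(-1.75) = 0.54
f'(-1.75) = 0.68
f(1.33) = -0.12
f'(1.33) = 0.03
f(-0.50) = -0.45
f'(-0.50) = 0.81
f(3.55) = -0.15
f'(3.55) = -0.12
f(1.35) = -0.12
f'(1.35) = 0.03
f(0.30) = -0.18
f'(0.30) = 0.13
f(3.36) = -0.14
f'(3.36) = -0.07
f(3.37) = -0.14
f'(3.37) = -0.07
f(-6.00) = 0.22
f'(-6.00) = 0.00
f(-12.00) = 0.21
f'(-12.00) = 0.00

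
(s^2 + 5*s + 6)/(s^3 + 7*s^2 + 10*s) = (s + 3)/(s*(s + 5))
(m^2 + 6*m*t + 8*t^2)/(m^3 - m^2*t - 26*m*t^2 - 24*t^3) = (-m - 2*t)/(-m^2 + 5*m*t + 6*t^2)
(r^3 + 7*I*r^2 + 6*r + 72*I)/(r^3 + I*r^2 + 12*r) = (r + 6*I)/r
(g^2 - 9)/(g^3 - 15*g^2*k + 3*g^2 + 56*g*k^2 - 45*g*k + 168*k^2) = (g - 3)/(g^2 - 15*g*k + 56*k^2)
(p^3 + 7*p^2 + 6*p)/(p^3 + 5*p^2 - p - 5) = p*(p + 6)/(p^2 + 4*p - 5)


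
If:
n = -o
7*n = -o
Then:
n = 0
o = 0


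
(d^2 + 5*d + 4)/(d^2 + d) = (d + 4)/d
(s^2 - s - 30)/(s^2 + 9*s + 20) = (s - 6)/(s + 4)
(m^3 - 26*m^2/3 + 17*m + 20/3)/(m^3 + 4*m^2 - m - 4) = (m^3 - 26*m^2/3 + 17*m + 20/3)/(m^3 + 4*m^2 - m - 4)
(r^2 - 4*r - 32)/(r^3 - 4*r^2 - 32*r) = 1/r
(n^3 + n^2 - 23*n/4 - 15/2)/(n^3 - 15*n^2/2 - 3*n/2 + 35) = (n + 3/2)/(n - 7)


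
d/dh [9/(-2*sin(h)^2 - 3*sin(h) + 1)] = 9*(4*sin(h) + 3)*cos(h)/(3*sin(h) - cos(2*h))^2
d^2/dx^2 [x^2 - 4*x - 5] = 2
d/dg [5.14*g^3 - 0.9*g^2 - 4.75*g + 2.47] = 15.42*g^2 - 1.8*g - 4.75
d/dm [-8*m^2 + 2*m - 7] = 2 - 16*m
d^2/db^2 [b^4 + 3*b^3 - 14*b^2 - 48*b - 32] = 12*b^2 + 18*b - 28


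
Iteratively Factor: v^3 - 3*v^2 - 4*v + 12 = (v - 3)*(v^2 - 4) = (v - 3)*(v + 2)*(v - 2)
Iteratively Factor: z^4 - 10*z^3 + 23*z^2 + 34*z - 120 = (z - 4)*(z^3 - 6*z^2 - z + 30) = (z - 4)*(z + 2)*(z^2 - 8*z + 15) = (z - 5)*(z - 4)*(z + 2)*(z - 3)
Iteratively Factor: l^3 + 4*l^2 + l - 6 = (l + 2)*(l^2 + 2*l - 3) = (l - 1)*(l + 2)*(l + 3)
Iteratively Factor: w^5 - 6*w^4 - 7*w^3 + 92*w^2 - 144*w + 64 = (w - 1)*(w^4 - 5*w^3 - 12*w^2 + 80*w - 64) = (w - 4)*(w - 1)*(w^3 - w^2 - 16*w + 16) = (w - 4)^2*(w - 1)*(w^2 + 3*w - 4) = (w - 4)^2*(w - 1)*(w + 4)*(w - 1)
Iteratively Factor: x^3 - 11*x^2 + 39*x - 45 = (x - 3)*(x^2 - 8*x + 15) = (x - 3)^2*(x - 5)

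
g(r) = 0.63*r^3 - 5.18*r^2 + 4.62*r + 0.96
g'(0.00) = 4.62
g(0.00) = 0.96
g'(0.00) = 4.62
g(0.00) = 0.96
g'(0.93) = -3.38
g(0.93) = 1.28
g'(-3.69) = 68.58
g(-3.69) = -118.27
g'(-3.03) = 53.36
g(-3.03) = -78.12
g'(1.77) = -7.80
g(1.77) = -3.60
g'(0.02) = 4.41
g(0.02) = 1.05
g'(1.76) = -7.76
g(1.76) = -3.52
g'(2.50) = -9.47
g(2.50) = -10.02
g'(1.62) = -7.20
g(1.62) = -2.47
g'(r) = 1.89*r^2 - 10.36*r + 4.62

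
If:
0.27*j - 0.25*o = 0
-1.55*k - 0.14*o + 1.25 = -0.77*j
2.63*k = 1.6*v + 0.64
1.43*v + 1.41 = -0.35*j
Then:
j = -2.12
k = -0.04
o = -2.29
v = -0.47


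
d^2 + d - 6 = (d - 2)*(d + 3)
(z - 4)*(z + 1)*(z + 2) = z^3 - z^2 - 10*z - 8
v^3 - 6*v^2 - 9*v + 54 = (v - 6)*(v - 3)*(v + 3)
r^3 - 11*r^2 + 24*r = r*(r - 8)*(r - 3)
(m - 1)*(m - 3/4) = m^2 - 7*m/4 + 3/4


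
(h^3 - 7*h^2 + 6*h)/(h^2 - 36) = h*(h - 1)/(h + 6)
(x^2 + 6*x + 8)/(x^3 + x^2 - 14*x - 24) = (x + 4)/(x^2 - x - 12)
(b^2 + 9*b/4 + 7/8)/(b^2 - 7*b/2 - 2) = (b + 7/4)/(b - 4)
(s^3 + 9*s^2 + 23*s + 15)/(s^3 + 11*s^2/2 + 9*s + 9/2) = 2*(s + 5)/(2*s + 3)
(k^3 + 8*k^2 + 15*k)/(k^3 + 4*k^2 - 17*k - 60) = k/(k - 4)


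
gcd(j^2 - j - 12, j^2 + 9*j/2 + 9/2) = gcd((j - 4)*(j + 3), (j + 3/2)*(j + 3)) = j + 3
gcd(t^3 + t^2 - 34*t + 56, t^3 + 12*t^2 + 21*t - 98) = t^2 + 5*t - 14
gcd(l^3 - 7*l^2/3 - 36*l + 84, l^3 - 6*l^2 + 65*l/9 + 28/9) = l - 7/3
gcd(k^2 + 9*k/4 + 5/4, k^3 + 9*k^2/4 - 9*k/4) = 1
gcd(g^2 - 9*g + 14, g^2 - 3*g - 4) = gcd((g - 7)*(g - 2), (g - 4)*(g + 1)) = 1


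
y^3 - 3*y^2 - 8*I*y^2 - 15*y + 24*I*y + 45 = (y - 3)*(y - 5*I)*(y - 3*I)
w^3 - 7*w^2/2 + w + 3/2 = (w - 3)*(w - 1)*(w + 1/2)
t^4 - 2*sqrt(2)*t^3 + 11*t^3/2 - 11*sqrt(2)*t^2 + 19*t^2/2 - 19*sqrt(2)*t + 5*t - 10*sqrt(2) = (t + 1)*(t + 2)*(t + 5/2)*(t - 2*sqrt(2))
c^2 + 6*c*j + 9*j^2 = (c + 3*j)^2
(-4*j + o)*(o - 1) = -4*j*o + 4*j + o^2 - o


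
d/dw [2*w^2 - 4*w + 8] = 4*w - 4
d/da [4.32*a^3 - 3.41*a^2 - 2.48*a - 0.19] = 12.96*a^2 - 6.82*a - 2.48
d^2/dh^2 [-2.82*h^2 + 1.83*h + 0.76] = -5.64000000000000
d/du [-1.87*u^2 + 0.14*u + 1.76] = 0.14 - 3.74*u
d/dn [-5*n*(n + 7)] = -10*n - 35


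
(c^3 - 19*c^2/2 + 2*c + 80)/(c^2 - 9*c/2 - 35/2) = (c^2 - 12*c + 32)/(c - 7)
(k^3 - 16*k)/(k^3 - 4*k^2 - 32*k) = (k - 4)/(k - 8)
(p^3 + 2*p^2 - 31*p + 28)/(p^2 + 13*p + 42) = (p^2 - 5*p + 4)/(p + 6)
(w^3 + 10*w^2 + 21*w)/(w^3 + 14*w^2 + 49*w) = (w + 3)/(w + 7)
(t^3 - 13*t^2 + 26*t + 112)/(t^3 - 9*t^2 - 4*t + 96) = (t^2 - 5*t - 14)/(t^2 - t - 12)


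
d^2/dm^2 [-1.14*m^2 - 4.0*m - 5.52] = -2.28000000000000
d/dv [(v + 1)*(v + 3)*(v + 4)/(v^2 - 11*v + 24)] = (v^4 - 22*v^3 - 35*v^2 + 360*v + 588)/(v^4 - 22*v^3 + 169*v^2 - 528*v + 576)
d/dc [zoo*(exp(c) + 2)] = zoo*exp(c)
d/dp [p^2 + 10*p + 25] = 2*p + 10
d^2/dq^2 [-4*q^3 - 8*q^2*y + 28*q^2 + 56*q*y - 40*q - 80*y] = -24*q - 16*y + 56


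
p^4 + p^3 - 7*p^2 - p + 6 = (p - 2)*(p - 1)*(p + 1)*(p + 3)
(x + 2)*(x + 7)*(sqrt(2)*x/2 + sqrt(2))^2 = x^4/2 + 13*x^3/2 + 27*x^2 + 46*x + 28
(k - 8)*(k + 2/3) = k^2 - 22*k/3 - 16/3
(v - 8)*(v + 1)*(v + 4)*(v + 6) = v^4 + 3*v^3 - 54*v^2 - 248*v - 192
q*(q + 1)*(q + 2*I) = q^3 + q^2 + 2*I*q^2 + 2*I*q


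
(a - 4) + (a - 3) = 2*a - 7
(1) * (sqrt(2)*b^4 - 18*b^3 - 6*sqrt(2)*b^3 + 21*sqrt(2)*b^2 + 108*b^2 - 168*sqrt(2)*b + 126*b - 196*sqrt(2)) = sqrt(2)*b^4 - 18*b^3 - 6*sqrt(2)*b^3 + 21*sqrt(2)*b^2 + 108*b^2 - 168*sqrt(2)*b + 126*b - 196*sqrt(2)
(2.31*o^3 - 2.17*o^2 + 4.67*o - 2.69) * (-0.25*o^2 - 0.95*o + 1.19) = -0.5775*o^5 - 1.652*o^4 + 3.6429*o^3 - 6.3463*o^2 + 8.1128*o - 3.2011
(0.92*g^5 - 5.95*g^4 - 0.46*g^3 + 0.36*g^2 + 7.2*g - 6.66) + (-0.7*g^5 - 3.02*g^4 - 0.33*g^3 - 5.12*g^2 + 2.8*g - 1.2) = 0.22*g^5 - 8.97*g^4 - 0.79*g^3 - 4.76*g^2 + 10.0*g - 7.86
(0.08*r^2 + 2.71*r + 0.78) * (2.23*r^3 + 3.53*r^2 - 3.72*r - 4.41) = 0.1784*r^5 + 6.3257*r^4 + 11.0081*r^3 - 7.6806*r^2 - 14.8527*r - 3.4398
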